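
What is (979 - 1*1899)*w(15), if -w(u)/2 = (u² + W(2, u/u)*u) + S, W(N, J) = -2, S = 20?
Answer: 395600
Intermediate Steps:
w(u) = -40 - 2*u² + 4*u (w(u) = -2*((u² - 2*u) + 20) = -2*(20 + u² - 2*u) = -40 - 2*u² + 4*u)
(979 - 1*1899)*w(15) = (979 - 1*1899)*(-40 - 2*15² + 4*15) = (979 - 1899)*(-40 - 2*225 + 60) = -920*(-40 - 450 + 60) = -920*(-430) = 395600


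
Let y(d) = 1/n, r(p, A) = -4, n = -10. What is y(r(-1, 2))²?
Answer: 1/100 ≈ 0.010000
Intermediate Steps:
y(d) = -⅒ (y(d) = 1/(-10) = -⅒)
y(r(-1, 2))² = (-⅒)² = 1/100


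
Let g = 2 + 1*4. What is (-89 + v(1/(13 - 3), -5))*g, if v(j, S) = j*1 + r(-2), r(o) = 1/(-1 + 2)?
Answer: -2637/5 ≈ -527.40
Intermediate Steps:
r(o) = 1 (r(o) = 1/1 = 1)
g = 6 (g = 2 + 4 = 6)
v(j, S) = 1 + j (v(j, S) = j*1 + 1 = j + 1 = 1 + j)
(-89 + v(1/(13 - 3), -5))*g = (-89 + (1 + 1/(13 - 3)))*6 = (-89 + (1 + 1/10))*6 = (-89 + (1 + ⅒))*6 = (-89 + 11/10)*6 = -879/10*6 = -2637/5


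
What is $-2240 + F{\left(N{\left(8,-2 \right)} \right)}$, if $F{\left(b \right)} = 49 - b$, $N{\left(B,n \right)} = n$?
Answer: $-2189$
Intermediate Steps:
$-2240 + F{\left(N{\left(8,-2 \right)} \right)} = -2240 + \left(49 - -2\right) = -2240 + \left(49 + 2\right) = -2240 + 51 = -2189$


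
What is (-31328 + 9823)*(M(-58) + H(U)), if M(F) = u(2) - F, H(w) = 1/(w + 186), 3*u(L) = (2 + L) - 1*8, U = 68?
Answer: -928650415/762 ≈ -1.2187e+6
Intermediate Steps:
u(L) = -2 + L/3 (u(L) = ((2 + L) - 1*8)/3 = ((2 + L) - 8)/3 = (-6 + L)/3 = -2 + L/3)
H(w) = 1/(186 + w)
M(F) = -4/3 - F (M(F) = (-2 + (1/3)*2) - F = (-2 + 2/3) - F = -4/3 - F)
(-31328 + 9823)*(M(-58) + H(U)) = (-31328 + 9823)*((-4/3 - 1*(-58)) + 1/(186 + 68)) = -21505*((-4/3 + 58) + 1/254) = -21505*(170/3 + 1/254) = -21505*43183/762 = -928650415/762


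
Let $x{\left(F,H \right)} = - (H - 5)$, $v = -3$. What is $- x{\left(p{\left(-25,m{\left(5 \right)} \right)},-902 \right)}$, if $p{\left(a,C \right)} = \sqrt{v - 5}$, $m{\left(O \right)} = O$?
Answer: $-907$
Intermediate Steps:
$p{\left(a,C \right)} = 2 i \sqrt{2}$ ($p{\left(a,C \right)} = \sqrt{-3 - 5} = \sqrt{-8} = 2 i \sqrt{2}$)
$x{\left(F,H \right)} = 5 - H$ ($x{\left(F,H \right)} = - (H - 5) = - (-5 + H) = 5 - H$)
$- x{\left(p{\left(-25,m{\left(5 \right)} \right)},-902 \right)} = - (5 - -902) = - (5 + 902) = \left(-1\right) 907 = -907$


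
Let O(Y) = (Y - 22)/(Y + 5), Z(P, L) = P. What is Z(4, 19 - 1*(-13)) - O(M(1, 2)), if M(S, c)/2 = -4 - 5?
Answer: 12/13 ≈ 0.92308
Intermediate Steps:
M(S, c) = -18 (M(S, c) = 2*(-4 - 5) = 2*(-9) = -18)
O(Y) = (-22 + Y)/(5 + Y)
Z(4, 19 - 1*(-13)) - O(M(1, 2)) = 4 - (-22 - 18)/(5 - 18) = 4 - (-40)/(-13) = 4 - (-1)*(-40)/13 = 4 - 1*40/13 = 4 - 40/13 = 12/13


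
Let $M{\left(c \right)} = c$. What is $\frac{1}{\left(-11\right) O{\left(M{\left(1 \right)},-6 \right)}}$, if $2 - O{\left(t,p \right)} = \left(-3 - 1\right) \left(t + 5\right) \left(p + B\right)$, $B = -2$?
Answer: $\frac{1}{2090} \approx 0.00047847$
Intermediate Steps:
$O{\left(t,p \right)} = 2 - \left(-20 - 4 t\right) \left(-2 + p\right)$ ($O{\left(t,p \right)} = 2 - \left(-3 - 1\right) \left(t + 5\right) \left(p - 2\right) = 2 - - 4 \left(5 + t\right) \left(-2 + p\right) = 2 - \left(-20 - 4 t\right) \left(-2 + p\right)$)
$\frac{1}{\left(-11\right) O{\left(M{\left(1 \right)},-6 \right)}} = \frac{1}{\left(-11\right) \left(-38 - 8 + 20 \left(-6\right) + 4 \left(-6\right) 1\right)} = \frac{1}{\left(-11\right) \left(-38 - 8 - 120 - 24\right)} = \frac{1}{\left(-11\right) \left(-190\right)} = \frac{1}{2090}$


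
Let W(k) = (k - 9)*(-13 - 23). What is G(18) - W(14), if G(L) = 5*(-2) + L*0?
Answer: 170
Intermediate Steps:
W(k) = 324 - 36*k (W(k) = (-9 + k)*(-36) = 324 - 36*k)
G(L) = -10 (G(L) = -10 + 0 = -10)
G(18) - W(14) = -10 - (324 - 36*14) = -10 - (324 - 504) = -10 - 1*(-180) = -10 + 180 = 170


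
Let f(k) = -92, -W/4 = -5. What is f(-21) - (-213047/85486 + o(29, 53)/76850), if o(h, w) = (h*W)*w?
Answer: -38429297/427430 ≈ -89.908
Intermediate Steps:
W = 20 (W = -4*(-5) = 20)
o(h, w) = 20*h*w (o(h, w) = (h*20)*w = (20*h)*w = 20*h*w)
f(-21) - (-213047/85486 + o(29, 53)/76850) = -92 - (-213047/85486 + (20*29*53)/76850) = -92 - (-213047*1/85486 + 30740*(1/76850)) = -92 - (-213047/85486 + 2/5) = -92 - 1*(-894263/427430) = -92 + 894263/427430 = -38429297/427430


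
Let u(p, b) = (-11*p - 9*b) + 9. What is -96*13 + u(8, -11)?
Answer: -1228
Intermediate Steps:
u(p, b) = 9 - 11*p - 9*b
-96*13 + u(8, -11) = -96*13 + (9 - 11*8 - 9*(-11)) = -1248 + (9 - 88 + 99) = -1248 + 20 = -1228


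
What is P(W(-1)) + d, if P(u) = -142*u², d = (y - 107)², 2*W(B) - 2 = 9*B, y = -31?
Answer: 34609/2 ≈ 17305.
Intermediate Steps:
W(B) = 1 + 9*B/2 (W(B) = 1 + (9*B)/2 = 1 + 9*B/2)
d = 19044 (d = (-31 - 107)² = (-138)² = 19044)
P(W(-1)) + d = -142*(1 + (9/2)*(-1))² + 19044 = -142*(1 - 9/2)² + 19044 = -142*(-7/2)² + 19044 = -142*49/4 + 19044 = -3479/2 + 19044 = 34609/2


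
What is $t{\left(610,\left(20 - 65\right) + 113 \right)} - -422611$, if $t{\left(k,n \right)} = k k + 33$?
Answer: $794744$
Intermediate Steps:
$t{\left(k,n \right)} = 33 + k^{2}$ ($t{\left(k,n \right)} = k^{2} + 33 = 33 + k^{2}$)
$t{\left(610,\left(20 - 65\right) + 113 \right)} - -422611 = \left(33 + 610^{2}\right) - -422611 = \left(33 + 372100\right) + 422611 = 372133 + 422611 = 794744$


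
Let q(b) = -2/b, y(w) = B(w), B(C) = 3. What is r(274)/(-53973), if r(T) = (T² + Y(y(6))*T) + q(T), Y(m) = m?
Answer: -10398025/7394301 ≈ -1.4062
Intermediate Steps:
y(w) = 3
r(T) = T² - 2/T + 3*T (r(T) = (T² + 3*T) - 2/T = T² - 2/T + 3*T)
r(274)/(-53973) = ((-2 + 274²*(3 + 274))/274)/(-53973) = ((-2 + 75076*277)/274)*(-1/53973) = ((-2 + 20796052)/274)*(-1/53973) = ((1/274)*20796050)*(-1/53973) = (10398025/137)*(-1/53973) = -10398025/7394301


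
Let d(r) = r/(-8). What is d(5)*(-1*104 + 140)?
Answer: -45/2 ≈ -22.500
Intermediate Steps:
d(r) = -r/8 (d(r) = r*(-⅛) = -r/8)
d(5)*(-1*104 + 140) = (-⅛*5)*(-1*104 + 140) = -5*(-104 + 140)/8 = -5/8*36 = -45/2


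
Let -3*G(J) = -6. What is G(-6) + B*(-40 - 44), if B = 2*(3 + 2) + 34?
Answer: -3694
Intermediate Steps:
G(J) = 2 (G(J) = -⅓*(-6) = 2)
B = 44 (B = 2*5 + 34 = 10 + 34 = 44)
G(-6) + B*(-40 - 44) = 2 + 44*(-40 - 44) = 2 + 44*(-84) = 2 - 3696 = -3694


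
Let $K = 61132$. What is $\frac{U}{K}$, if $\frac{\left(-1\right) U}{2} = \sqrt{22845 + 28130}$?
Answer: $- \frac{5 \sqrt{2039}}{30566} \approx -0.0073865$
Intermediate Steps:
$U = - 10 \sqrt{2039}$ ($U = - 2 \sqrt{22845 + 28130} = - 2 \sqrt{50975} = - 2 \cdot 5 \sqrt{2039} = - 10 \sqrt{2039} \approx -451.55$)
$\frac{U}{K} = \frac{\left(-10\right) \sqrt{2039}}{61132} = - 10 \sqrt{2039} \cdot \frac{1}{61132} = - \frac{5 \sqrt{2039}}{30566}$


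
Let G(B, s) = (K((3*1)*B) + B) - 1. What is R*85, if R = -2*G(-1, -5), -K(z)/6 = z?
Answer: -2720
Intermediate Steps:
K(z) = -6*z
G(B, s) = -1 - 17*B (G(B, s) = (-6*3*1*B + B) - 1 = (-18*B + B) - 1 = -17*B - 1 = -1 - 17*B)
R = -32 (R = -2*(-1 - 17*(-1)) = -2*(-1 + 17) = -2*16 = -32)
R*85 = -32*85 = -2720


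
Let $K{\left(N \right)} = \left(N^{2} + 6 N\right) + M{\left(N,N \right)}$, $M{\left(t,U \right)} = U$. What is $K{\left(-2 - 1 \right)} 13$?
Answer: $-156$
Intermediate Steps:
$K{\left(N \right)} = N^{2} + 7 N$ ($K{\left(N \right)} = \left(N^{2} + 6 N\right) + N = N^{2} + 7 N$)
$K{\left(-2 - 1 \right)} 13 = \left(-2 - 1\right) \left(7 - 3\right) 13 = - 3 \left(7 - 3\right) 13 = \left(-3\right) 4 \cdot 13 = \left(-12\right) 13 = -156$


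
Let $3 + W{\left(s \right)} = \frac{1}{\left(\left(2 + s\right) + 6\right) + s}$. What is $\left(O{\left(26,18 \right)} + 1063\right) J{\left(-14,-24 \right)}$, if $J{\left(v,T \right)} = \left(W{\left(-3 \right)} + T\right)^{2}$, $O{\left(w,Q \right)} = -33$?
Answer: $\frac{1446635}{2} \approx 7.2332 \cdot 10^{5}$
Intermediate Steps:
$W{\left(s \right)} = -3 + \frac{1}{8 + 2 s}$ ($W{\left(s \right)} = -3 + \frac{1}{\left(\left(2 + s\right) + 6\right) + s} = -3 + \frac{1}{\left(8 + s\right) + s} = -3 + \frac{1}{8 + 2 s}$)
$J{\left(v,T \right)} = \left(- \frac{5}{2} + T\right)^{2}$ ($J{\left(v,T \right)} = \left(\frac{-23 - -18}{2 \left(4 - 3\right)} + T\right)^{2} = \left(\frac{-23 + 18}{2 \cdot 1} + T\right)^{2} = \left(\frac{1}{2} \cdot 1 \left(-5\right) + T\right)^{2} = \left(- \frac{5}{2} + T\right)^{2}$)
$\left(O{\left(26,18 \right)} + 1063\right) J{\left(-14,-24 \right)} = \left(-33 + 1063\right) \frac{\left(-5 + 2 \left(-24\right)\right)^{2}}{4} = 1030 \frac{\left(-5 - 48\right)^{2}}{4} = 1030 \frac{\left(-53\right)^{2}}{4} = 1030 \cdot \frac{1}{4} \cdot 2809 = 1030 \cdot \frac{2809}{4} = \frac{1446635}{2}$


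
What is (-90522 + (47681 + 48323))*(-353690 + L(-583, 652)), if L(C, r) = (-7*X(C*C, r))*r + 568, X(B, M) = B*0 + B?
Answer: -8505906931676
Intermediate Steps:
X(B, M) = B (X(B, M) = 0 + B = B)
L(C, r) = 568 - 7*r*C² (L(C, r) = (-7*C*C)*r + 568 = (-7*C²)*r + 568 = -7*r*C² + 568 = 568 - 7*r*C²)
(-90522 + (47681 + 48323))*(-353690 + L(-583, 652)) = (-90522 + (47681 + 48323))*(-353690 + (568 - 7*652*(-583)²)) = (-90522 + 96004)*(-353690 + (568 - 7*652*339889)) = 5482*(-353690 + (568 - 1551253396)) = 5482*(-353690 - 1551252828) = 5482*(-1551606518) = -8505906931676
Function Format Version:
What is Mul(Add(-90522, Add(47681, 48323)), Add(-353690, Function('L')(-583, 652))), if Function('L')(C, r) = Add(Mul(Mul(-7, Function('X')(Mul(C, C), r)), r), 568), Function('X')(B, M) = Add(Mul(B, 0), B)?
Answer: -8505906931676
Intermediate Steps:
Function('X')(B, M) = B (Function('X')(B, M) = Add(0, B) = B)
Function('L')(C, r) = Add(568, Mul(-7, r, Pow(C, 2))) (Function('L')(C, r) = Add(Mul(Mul(-7, Mul(C, C)), r), 568) = Add(Mul(Mul(-7, Pow(C, 2)), r), 568) = Add(Mul(-7, r, Pow(C, 2)), 568) = Add(568, Mul(-7, r, Pow(C, 2))))
Mul(Add(-90522, Add(47681, 48323)), Add(-353690, Function('L')(-583, 652))) = Mul(Add(-90522, Add(47681, 48323)), Add(-353690, Add(568, Mul(-7, 652, Pow(-583, 2))))) = Mul(Add(-90522, 96004), Add(-353690, Add(568, Mul(-7, 652, 339889)))) = Mul(5482, Add(-353690, Add(568, -1551253396))) = Mul(5482, Add(-353690, -1551252828)) = Mul(5482, -1551606518) = -8505906931676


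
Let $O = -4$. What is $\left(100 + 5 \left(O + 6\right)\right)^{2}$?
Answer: $12100$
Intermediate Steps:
$\left(100 + 5 \left(O + 6\right)\right)^{2} = \left(100 + 5 \left(-4 + 6\right)\right)^{2} = \left(100 + 5 \cdot 2\right)^{2} = \left(100 + 10\right)^{2} = 110^{2} = 12100$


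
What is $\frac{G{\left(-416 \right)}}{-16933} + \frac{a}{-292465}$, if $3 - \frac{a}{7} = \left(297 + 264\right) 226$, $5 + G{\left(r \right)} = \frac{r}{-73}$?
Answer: $\frac{1097008335714}{361518618685} \approx 3.0344$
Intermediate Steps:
$G{\left(r \right)} = -5 - \frac{r}{73}$ ($G{\left(r \right)} = -5 + \frac{r}{-73} = -5 + r \left(- \frac{1}{73}\right) = -5 - \frac{r}{73}$)
$a = -887481$ ($a = 21 - 7 \left(297 + 264\right) 226 = 21 - 7 \cdot 561 \cdot 226 = 21 - 887502 = -887481$)
$\frac{G{\left(-416 \right)}}{-16933} + \frac{a}{-292465} = \frac{-5 - - \frac{416}{73}}{-16933} - \frac{887481}{-292465} = \left(-5 + \frac{416}{73}\right) \left(- \frac{1}{16933}\right) - - \frac{887481}{292465} = \frac{51}{73} \left(- \frac{1}{16933}\right) + \frac{887481}{292465} = - \frac{51}{1236109} + \frac{887481}{292465} = \frac{1097008335714}{361518618685}$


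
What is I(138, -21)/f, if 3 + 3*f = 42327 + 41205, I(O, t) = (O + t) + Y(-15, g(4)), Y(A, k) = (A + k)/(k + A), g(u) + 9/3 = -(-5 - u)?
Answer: 118/27843 ≈ 0.0042380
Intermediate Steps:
g(u) = 2 + u (g(u) = -3 - (-5 - u) = -3 + (5 + u) = 2 + u)
Y(A, k) = 1 (Y(A, k) = (A + k)/(A + k) = 1)
I(O, t) = 1 + O + t (I(O, t) = (O + t) + 1 = 1 + O + t)
f = 27843 (f = -1 + (42327 + 41205)/3 = -1 + (⅓)*83532 = -1 + 27844 = 27843)
I(138, -21)/f = (1 + 138 - 21)/27843 = 118*(1/27843) = 118/27843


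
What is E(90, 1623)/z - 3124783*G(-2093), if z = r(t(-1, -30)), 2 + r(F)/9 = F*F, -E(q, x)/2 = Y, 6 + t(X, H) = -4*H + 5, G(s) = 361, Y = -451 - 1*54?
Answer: -143748114311743/127431 ≈ -1.1280e+9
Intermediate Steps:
Y = -505 (Y = -451 - 54 = -505)
t(X, H) = -1 - 4*H (t(X, H) = -6 + (-4*H + 5) = -6 + (5 - 4*H) = -1 - 4*H)
E(q, x) = 1010 (E(q, x) = -2*(-505) = 1010)
r(F) = -18 + 9*F² (r(F) = -18 + 9*(F*F) = -18 + 9*F²)
z = 127431 (z = -18 + 9*(-1 - 4*(-30))² = -18 + 9*(-1 + 120)² = -18 + 9*119² = -18 + 9*14161 = -18 + 127449 = 127431)
E(90, 1623)/z - 3124783*G(-2093) = 1010/127431 - 3124783/(1/361) = 1010*(1/127431) - 3124783/1/361 = 1010/127431 - 3124783*361 = 1010/127431 - 1128046663 = -143748114311743/127431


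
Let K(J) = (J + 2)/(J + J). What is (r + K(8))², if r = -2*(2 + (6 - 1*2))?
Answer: 8281/64 ≈ 129.39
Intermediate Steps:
K(J) = (2 + J)/(2*J) (K(J) = (2 + J)/((2*J)) = (2 + J)*(1/(2*J)) = (2 + J)/(2*J))
r = -12 (r = -2*(2 + (6 - 2)) = -2*(2 + 4) = -2*6 = -12)
(r + K(8))² = (-12 + (½)*(2 + 8)/8)² = (-12 + (½)*(⅛)*10)² = (-12 + 5/8)² = (-91/8)² = 8281/64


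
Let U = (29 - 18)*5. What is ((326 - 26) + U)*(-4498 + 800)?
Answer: -1312790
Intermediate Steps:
U = 55 (U = 11*5 = 55)
((326 - 26) + U)*(-4498 + 800) = ((326 - 26) + 55)*(-4498 + 800) = (300 + 55)*(-3698) = 355*(-3698) = -1312790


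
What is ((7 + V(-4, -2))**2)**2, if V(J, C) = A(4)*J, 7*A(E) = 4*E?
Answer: 50625/2401 ≈ 21.085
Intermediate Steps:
A(E) = 4*E/7 (A(E) = (4*E)/7 = 4*E/7)
V(J, C) = 16*J/7 (V(J, C) = ((4/7)*4)*J = 16*J/7)
((7 + V(-4, -2))**2)**2 = ((7 + (16/7)*(-4))**2)**2 = ((7 - 64/7)**2)**2 = ((-15/7)**2)**2 = (225/49)**2 = 50625/2401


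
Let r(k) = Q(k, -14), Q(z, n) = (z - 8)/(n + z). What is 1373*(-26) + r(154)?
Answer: -2498787/70 ≈ -35697.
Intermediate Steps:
Q(z, n) = (-8 + z)/(n + z)
r(k) = (-8 + k)/(-14 + k)
1373*(-26) + r(154) = 1373*(-26) + (-8 + 154)/(-14 + 154) = -35698 + 146/140 = -35698 + (1/140)*146 = -35698 + 73/70 = -2498787/70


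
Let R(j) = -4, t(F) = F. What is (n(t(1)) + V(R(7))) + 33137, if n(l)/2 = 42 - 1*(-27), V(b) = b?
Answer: 33271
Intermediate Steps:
n(l) = 138 (n(l) = 2*(42 - 1*(-27)) = 2*(42 + 27) = 2*69 = 138)
(n(t(1)) + V(R(7))) + 33137 = (138 - 4) + 33137 = 134 + 33137 = 33271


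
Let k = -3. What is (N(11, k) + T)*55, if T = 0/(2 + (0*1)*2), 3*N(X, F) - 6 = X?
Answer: 935/3 ≈ 311.67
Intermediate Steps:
N(X, F) = 2 + X/3
T = 0 (T = 0/(2 + 0*2) = 0/(2 + 0) = 0/2 = 0*(½) = 0)
(N(11, k) + T)*55 = ((2 + (⅓)*11) + 0)*55 = ((2 + 11/3) + 0)*55 = (17/3 + 0)*55 = (17/3)*55 = 935/3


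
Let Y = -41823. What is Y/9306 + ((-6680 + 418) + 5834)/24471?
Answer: -114159289/25303014 ≈ -4.5117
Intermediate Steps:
Y/9306 + ((-6680 + 418) + 5834)/24471 = -41823/9306 + ((-6680 + 418) + 5834)/24471 = -41823*1/9306 + (-6262 + 5834)*(1/24471) = -4647/1034 - 428*1/24471 = -4647/1034 - 428/24471 = -114159289/25303014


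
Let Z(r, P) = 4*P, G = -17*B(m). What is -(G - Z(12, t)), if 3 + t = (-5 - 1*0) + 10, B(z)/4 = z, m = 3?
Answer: 212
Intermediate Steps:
B(z) = 4*z
G = -204 (G = -68*3 = -17*12 = -204)
t = 2 (t = -3 + ((-5 - 1*0) + 10) = -3 + ((-5 + 0) + 10) = -3 + (-5 + 10) = -3 + 5 = 2)
-(G - Z(12, t)) = -(-204 - 4*2) = -(-204 - 1*8) = -(-204 - 8) = -1*(-212) = 212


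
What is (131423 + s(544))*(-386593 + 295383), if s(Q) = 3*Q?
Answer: -12135946550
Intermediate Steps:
(131423 + s(544))*(-386593 + 295383) = (131423 + 3*544)*(-386593 + 295383) = (131423 + 1632)*(-91210) = 133055*(-91210) = -12135946550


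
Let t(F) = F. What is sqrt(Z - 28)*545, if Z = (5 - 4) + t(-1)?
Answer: 1090*I*sqrt(7) ≈ 2883.9*I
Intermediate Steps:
Z = 0 (Z = (5 - 4) - 1 = 1 - 1 = 0)
sqrt(Z - 28)*545 = sqrt(0 - 28)*545 = sqrt(-28)*545 = (2*I*sqrt(7))*545 = 1090*I*sqrt(7)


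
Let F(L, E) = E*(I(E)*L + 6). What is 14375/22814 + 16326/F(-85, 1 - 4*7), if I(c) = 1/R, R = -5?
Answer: -40392721/1574166 ≈ -25.660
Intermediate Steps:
I(c) = -1/5 (I(c) = 1/(-5) = -1/5)
F(L, E) = E*(6 - L/5) (F(L, E) = E*(-L/5 + 6) = E*(6 - L/5))
14375/22814 + 16326/F(-85, 1 - 4*7) = 14375/22814 + 16326/(((1 - 4*7)*(30 - 1*(-85))/5)) = 14375*(1/22814) + 16326/(((1 - 28)*(30 + 85)/5)) = 14375/22814 + 16326/(((1/5)*(-27)*115)) = 14375/22814 + 16326/(-621) = 14375/22814 + 16326*(-1/621) = 14375/22814 - 1814/69 = -40392721/1574166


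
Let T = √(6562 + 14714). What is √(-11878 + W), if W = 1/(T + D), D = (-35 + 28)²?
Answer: √(-582021 - 71268*√591)/√(49 + 6*√591) ≈ 108.99*I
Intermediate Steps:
D = 49 (D = (-7)² = 49)
T = 6*√591 (T = √21276 = 6*√591 ≈ 145.86)
W = 1/(49 + 6*√591) (W = 1/(6*√591 + 49) = 1/(49 + 6*√591) ≈ 0.0051318)
√(-11878 + W) = √(-11878 + (-49/18875 + 6*√591/18875)) = √(-224197299/18875 + 6*√591/18875)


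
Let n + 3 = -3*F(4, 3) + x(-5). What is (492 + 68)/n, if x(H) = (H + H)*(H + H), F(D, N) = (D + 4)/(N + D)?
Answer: 784/131 ≈ 5.9847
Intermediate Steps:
F(D, N) = (4 + D)/(D + N)
x(H) = 4*H² (x(H) = (2*H)*(2*H) = 4*H²)
n = 655/7 (n = -3 + (-3*(4 + 4)/(4 + 3) + 4*(-5)²) = -3 + (-3*8/7 + 4*25) = -3 + (-3*8/7 + 100) = -3 + (-24/7 + 100) = -3 + 676/7 = 655/7 ≈ 93.571)
(492 + 68)/n = (492 + 68)/(655/7) = 560*(7/655) = 784/131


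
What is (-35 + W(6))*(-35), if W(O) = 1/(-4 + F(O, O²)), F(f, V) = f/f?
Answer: 3710/3 ≈ 1236.7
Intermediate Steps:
F(f, V) = 1
W(O) = -⅓ (W(O) = 1/(-4 + 1) = 1/(-3) = -⅓)
(-35 + W(6))*(-35) = (-35 - ⅓)*(-35) = -106/3*(-35) = 3710/3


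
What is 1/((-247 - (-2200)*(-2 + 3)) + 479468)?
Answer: 1/481421 ≈ 2.0772e-6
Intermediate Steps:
1/((-247 - (-2200)*(-2 + 3)) + 479468) = 1/((-247 - (-2200)) + 479468) = 1/((-247 - 275*(-8)) + 479468) = 1/((-247 + 2200) + 479468) = 1/(1953 + 479468) = 1/481421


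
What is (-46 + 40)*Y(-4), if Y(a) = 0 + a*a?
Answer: -96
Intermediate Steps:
Y(a) = a² (Y(a) = 0 + a² = a²)
(-46 + 40)*Y(-4) = (-46 + 40)*(-4)² = -6*16 = -96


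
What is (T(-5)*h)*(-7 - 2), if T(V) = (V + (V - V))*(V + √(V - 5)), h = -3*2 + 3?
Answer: 675 - 135*I*√10 ≈ 675.0 - 426.91*I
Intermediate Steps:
h = -3 (h = -6 + 3 = -3)
T(V) = V*(V + √(-5 + V)) (T(V) = (V + 0)*(V + √(-5 + V)) = V*(V + √(-5 + V)))
(T(-5)*h)*(-7 - 2) = (-5*(-5 + √(-5 - 5))*(-3))*(-7 - 2) = (-5*(-5 + √(-10))*(-3))*(-9) = (-5*(-5 + I*√10)*(-3))*(-9) = ((25 - 5*I*√10)*(-3))*(-9) = (-75 + 15*I*√10)*(-9) = 675 - 135*I*√10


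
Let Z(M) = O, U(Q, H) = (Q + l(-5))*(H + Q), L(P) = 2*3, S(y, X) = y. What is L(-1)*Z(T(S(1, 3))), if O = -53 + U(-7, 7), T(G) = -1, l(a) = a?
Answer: -318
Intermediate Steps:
L(P) = 6
U(Q, H) = (-5 + Q)*(H + Q) (U(Q, H) = (Q - 5)*(H + Q) = (-5 + Q)*(H + Q))
O = -53 (O = -53 + ((-7)² - 5*7 - 5*(-7) + 7*(-7)) = -53 + (49 - 35 + 35 - 49) = -53 + 0 = -53)
Z(M) = -53
L(-1)*Z(T(S(1, 3))) = 6*(-53) = -318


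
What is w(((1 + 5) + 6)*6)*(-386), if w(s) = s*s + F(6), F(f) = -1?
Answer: -2000638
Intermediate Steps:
w(s) = -1 + s**2 (w(s) = s*s - 1 = s**2 - 1 = -1 + s**2)
w(((1 + 5) + 6)*6)*(-386) = (-1 + (((1 + 5) + 6)*6)**2)*(-386) = (-1 + ((6 + 6)*6)**2)*(-386) = (-1 + (12*6)**2)*(-386) = (-1 + 72**2)*(-386) = (-1 + 5184)*(-386) = 5183*(-386) = -2000638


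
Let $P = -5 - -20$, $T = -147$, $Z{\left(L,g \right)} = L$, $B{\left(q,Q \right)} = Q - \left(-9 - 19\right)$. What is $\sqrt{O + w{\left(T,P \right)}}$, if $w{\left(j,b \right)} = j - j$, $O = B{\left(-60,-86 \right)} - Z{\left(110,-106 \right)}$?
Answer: $2 i \sqrt{42} \approx 12.961 i$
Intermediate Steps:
$B{\left(q,Q \right)} = 28 + Q$ ($B{\left(q,Q \right)} = Q - \left(-9 - 19\right) = Q - -28 = Q + 28 = 28 + Q$)
$O = -168$ ($O = \left(28 - 86\right) - 110 = -58 - 110 = -168$)
$P = 15$ ($P = -5 + 20 = 15$)
$w{\left(j,b \right)} = 0$
$\sqrt{O + w{\left(T,P \right)}} = \sqrt{-168 + 0} = \sqrt{-168} = 2 i \sqrt{42}$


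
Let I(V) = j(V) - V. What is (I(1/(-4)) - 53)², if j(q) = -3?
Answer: 49729/16 ≈ 3108.1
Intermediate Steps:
I(V) = -3 - V
(I(1/(-4)) - 53)² = ((-3 - 1/(-4)) - 53)² = ((-3 - 1*(-¼)) - 53)² = ((-3 + ¼) - 53)² = (-11/4 - 53)² = (-223/4)² = 49729/16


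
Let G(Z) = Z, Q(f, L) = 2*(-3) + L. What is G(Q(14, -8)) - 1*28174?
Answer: -28188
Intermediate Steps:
Q(f, L) = -6 + L
G(Q(14, -8)) - 1*28174 = (-6 - 8) - 1*28174 = -14 - 28174 = -28188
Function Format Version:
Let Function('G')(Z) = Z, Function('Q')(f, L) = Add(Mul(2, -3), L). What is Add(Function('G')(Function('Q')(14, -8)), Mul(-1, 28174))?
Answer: -28188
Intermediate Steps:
Function('Q')(f, L) = Add(-6, L)
Add(Function('G')(Function('Q')(14, -8)), Mul(-1, 28174)) = Add(Add(-6, -8), Mul(-1, 28174)) = Add(-14, -28174) = -28188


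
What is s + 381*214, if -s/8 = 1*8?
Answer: 81470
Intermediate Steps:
s = -64 (s = -8*8 = -64)
s + 381*214 = -64 + 381*214 = -64 + 81534 = 81470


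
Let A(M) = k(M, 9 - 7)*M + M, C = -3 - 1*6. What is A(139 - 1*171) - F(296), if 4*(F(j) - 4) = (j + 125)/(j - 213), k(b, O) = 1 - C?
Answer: -118613/332 ≈ -357.27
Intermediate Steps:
C = -9 (C = -3 - 6 = -9)
k(b, O) = 10 (k(b, O) = 1 - 1*(-9) = 1 + 9 = 10)
F(j) = 4 + (125 + j)/(4*(-213 + j)) (F(j) = 4 + ((j + 125)/(j - 213))/4 = 4 + ((125 + j)/(-213 + j))/4 = 4 + (125 + j)/(4*(-213 + j)))
A(M) = 11*M (A(M) = 10*M + M = 11*M)
A(139 - 1*171) - F(296) = 11*(139 - 1*171) - (-3283 + 17*296)/(4*(-213 + 296)) = 11*(139 - 171) - (-3283 + 5032)/(4*83) = 11*(-32) - 1749/(4*83) = -352 - 1*1749/332 = -352 - 1749/332 = -118613/332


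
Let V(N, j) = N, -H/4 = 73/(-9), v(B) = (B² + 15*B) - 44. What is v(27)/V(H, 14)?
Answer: 4905/146 ≈ 33.596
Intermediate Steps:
v(B) = -44 + B² + 15*B
H = 292/9 (H = -292/(-9) = -292*(-1)/9 = -4*(-73/9) = 292/9 ≈ 32.444)
v(27)/V(H, 14) = (-44 + 27² + 15*27)/(292/9) = (-44 + 729 + 405)*(9/292) = 1090*(9/292) = 4905/146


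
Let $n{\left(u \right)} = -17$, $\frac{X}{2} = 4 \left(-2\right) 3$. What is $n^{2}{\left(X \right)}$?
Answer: $289$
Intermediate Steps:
$X = -48$ ($X = 2 \cdot 4 \left(-2\right) 3 = 2 \left(\left(-8\right) 3\right) = 2 \left(-24\right) = -48$)
$n^{2}{\left(X \right)} = \left(-17\right)^{2} = 289$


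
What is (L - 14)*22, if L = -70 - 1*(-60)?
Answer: -528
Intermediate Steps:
L = -10 (L = -70 + 60 = -10)
(L - 14)*22 = (-10 - 14)*22 = -24*22 = -528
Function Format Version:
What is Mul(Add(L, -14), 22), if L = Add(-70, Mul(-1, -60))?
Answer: -528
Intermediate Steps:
L = -10 (L = Add(-70, 60) = -10)
Mul(Add(L, -14), 22) = Mul(Add(-10, -14), 22) = Mul(-24, 22) = -528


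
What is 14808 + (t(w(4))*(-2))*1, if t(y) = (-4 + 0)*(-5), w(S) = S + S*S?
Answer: 14768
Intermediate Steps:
w(S) = S + S²
t(y) = 20 (t(y) = -4*(-5) = 20)
14808 + (t(w(4))*(-2))*1 = 14808 + (20*(-2))*1 = 14808 - 40*1 = 14808 - 40 = 14768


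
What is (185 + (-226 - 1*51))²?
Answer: 8464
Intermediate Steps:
(185 + (-226 - 1*51))² = (185 + (-226 - 51))² = (185 - 277)² = (-92)² = 8464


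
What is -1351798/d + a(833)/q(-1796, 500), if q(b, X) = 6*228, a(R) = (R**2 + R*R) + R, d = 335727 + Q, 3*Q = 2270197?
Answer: 2272727681483/2241726552 ≈ 1013.8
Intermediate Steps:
Q = 2270197/3 (Q = (1/3)*2270197 = 2270197/3 ≈ 7.5673e+5)
d = 3277378/3 (d = 335727 + 2270197/3 = 3277378/3 ≈ 1.0925e+6)
a(R) = R + 2*R**2 (a(R) = (R**2 + R**2) + R = 2*R**2 + R = R + 2*R**2)
q(b, X) = 1368
-1351798/d + a(833)/q(-1796, 500) = -1351798/3277378/3 + (833*(1 + 2*833))/1368 = -1351798*3/3277378 + (833*(1 + 1666))*(1/1368) = -2027697/1638689 + (833*1667)*(1/1368) = -2027697/1638689 + 1388611*(1/1368) = -2027697/1638689 + 1388611/1368 = 2272727681483/2241726552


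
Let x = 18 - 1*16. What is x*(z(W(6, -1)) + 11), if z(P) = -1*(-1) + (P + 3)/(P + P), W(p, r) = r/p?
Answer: 7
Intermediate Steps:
x = 2 (x = 18 - 16 = 2)
z(P) = 1 + (3 + P)/(2*P) (z(P) = 1 + (3 + P)/((2*P)) = 1 + (3 + P)*(1/(2*P)) = 1 + (3 + P)/(2*P))
x*(z(W(6, -1)) + 11) = 2*(3*(1 - 1/6)/(2*((-1/6))) + 11) = 2*(3*(1 - 1*⅙)/(2*((-1*⅙))) + 11) = 2*(3*(1 - ⅙)/(2*(-⅙)) + 11) = 2*((3/2)*(-6)*(⅚) + 11) = 2*(-15/2 + 11) = 2*(7/2) = 7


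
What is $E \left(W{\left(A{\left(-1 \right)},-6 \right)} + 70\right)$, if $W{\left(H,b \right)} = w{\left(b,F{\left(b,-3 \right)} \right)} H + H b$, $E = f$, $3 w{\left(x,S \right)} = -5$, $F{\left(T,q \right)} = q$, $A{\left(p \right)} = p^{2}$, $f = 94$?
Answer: $\frac{17578}{3} \approx 5859.3$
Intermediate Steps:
$w{\left(x,S \right)} = - \frac{5}{3}$ ($w{\left(x,S \right)} = \frac{1}{3} \left(-5\right) = - \frac{5}{3}$)
$E = 94$
$W{\left(H,b \right)} = - \frac{5 H}{3} + H b$
$E \left(W{\left(A{\left(-1 \right)},-6 \right)} + 70\right) = 94 \left(\frac{\left(-1\right)^{2} \left(-5 + 3 \left(-6\right)\right)}{3} + 70\right) = 94 \left(\frac{1}{3} \cdot 1 \left(-5 - 18\right) + 70\right) = 94 \left(\frac{1}{3} \cdot 1 \left(-23\right) + 70\right) = 94 \left(- \frac{23}{3} + 70\right) = 94 \cdot \frac{187}{3} = \frac{17578}{3}$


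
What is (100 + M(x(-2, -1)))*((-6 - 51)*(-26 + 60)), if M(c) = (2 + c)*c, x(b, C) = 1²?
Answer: -199614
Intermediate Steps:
x(b, C) = 1
M(c) = c*(2 + c)
(100 + M(x(-2, -1)))*((-6 - 51)*(-26 + 60)) = (100 + 1*(2 + 1))*((-6 - 51)*(-26 + 60)) = (100 + 1*3)*(-57*34) = (100 + 3)*(-1938) = 103*(-1938) = -199614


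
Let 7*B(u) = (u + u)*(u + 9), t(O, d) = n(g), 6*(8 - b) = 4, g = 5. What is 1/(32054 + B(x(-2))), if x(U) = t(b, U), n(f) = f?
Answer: 1/32074 ≈ 3.1178e-5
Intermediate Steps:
b = 22/3 (b = 8 - 1/6*4 = 8 - 2/3 = 22/3 ≈ 7.3333)
t(O, d) = 5
x(U) = 5
B(u) = 2*u*(9 + u)/7 (B(u) = ((u + u)*(u + 9))/7 = ((2*u)*(9 + u))/7 = (2*u*(9 + u))/7 = 2*u*(9 + u)/7)
1/(32054 + B(x(-2))) = 1/(32054 + (2/7)*5*(9 + 5)) = 1/(32054 + (2/7)*5*14) = 1/(32054 + 20) = 1/32074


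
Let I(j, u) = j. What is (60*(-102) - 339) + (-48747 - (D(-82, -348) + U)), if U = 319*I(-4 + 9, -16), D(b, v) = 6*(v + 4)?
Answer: -54737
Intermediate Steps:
D(b, v) = 24 + 6*v (D(b, v) = 6*(4 + v) = 24 + 6*v)
U = 1595 (U = 319*(-4 + 9) = 319*5 = 1595)
(60*(-102) - 339) + (-48747 - (D(-82, -348) + U)) = (60*(-102) - 339) + (-48747 - ((24 + 6*(-348)) + 1595)) = (-6120 - 339) + (-48747 - ((24 - 2088) + 1595)) = -6459 + (-48747 - (-2064 + 1595)) = -6459 + (-48747 - 1*(-469)) = -6459 + (-48747 + 469) = -6459 - 48278 = -54737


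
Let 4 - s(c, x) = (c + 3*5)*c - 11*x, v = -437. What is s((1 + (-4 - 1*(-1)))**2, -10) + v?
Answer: -619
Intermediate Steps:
s(c, x) = 4 + 11*x - c*(15 + c) (s(c, x) = 4 - ((c + 3*5)*c - 11*x) = 4 - ((c + 15)*c - 11*x) = 4 - ((15 + c)*c - 11*x) = 4 - (c*(15 + c) - 11*x) = 4 - (-11*x + c*(15 + c)) = 4 + (11*x - c*(15 + c)) = 4 + 11*x - c*(15 + c))
s((1 + (-4 - 1*(-1)))**2, -10) + v = (4 - ((1 + (-4 - 1*(-1)))**2)**2 - 15*(1 + (-4 - 1*(-1)))**2 + 11*(-10)) - 437 = (4 - ((1 + (-4 + 1))**2)**2 - 15*(1 + (-4 + 1))**2 - 110) - 437 = (4 - ((1 - 3)**2)**2 - 15*(1 - 3)**2 - 110) - 437 = (4 - ((-2)**2)**2 - 15*(-2)**2 - 110) - 437 = (4 - 1*4**2 - 15*4 - 110) - 437 = (4 - 1*16 - 60 - 110) - 437 = (4 - 16 - 60 - 110) - 437 = -182 - 437 = -619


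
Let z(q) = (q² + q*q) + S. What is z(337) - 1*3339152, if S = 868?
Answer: -3111146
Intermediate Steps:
z(q) = 868 + 2*q² (z(q) = (q² + q*q) + 868 = (q² + q²) + 868 = 2*q² + 868 = 868 + 2*q²)
z(337) - 1*3339152 = (868 + 2*337²) - 1*3339152 = (868 + 2*113569) - 3339152 = (868 + 227138) - 3339152 = 228006 - 3339152 = -3111146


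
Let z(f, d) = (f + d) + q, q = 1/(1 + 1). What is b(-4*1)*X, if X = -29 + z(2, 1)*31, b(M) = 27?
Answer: 4293/2 ≈ 2146.5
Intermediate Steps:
q = 1/2 ≈ 0.50000
z(f, d) = 1/2 + d + f (z(f, d) = (f + d) + 1/2 = (d + f) + 1/2 = 1/2 + d + f)
X = 159/2 (X = -29 + (1/2 + 1 + 2)*31 = -29 + (7/2)*31 = -29 + 217/2 = 159/2 ≈ 79.500)
b(-4*1)*X = 27*(159/2) = 4293/2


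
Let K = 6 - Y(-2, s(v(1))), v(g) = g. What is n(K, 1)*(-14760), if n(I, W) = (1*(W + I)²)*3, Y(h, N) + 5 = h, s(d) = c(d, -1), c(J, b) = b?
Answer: -8678880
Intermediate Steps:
s(d) = -1
Y(h, N) = -5 + h
K = 13 (K = 6 - (-5 - 2) = 6 - 1*(-7) = 6 + 7 = 13)
n(I, W) = 3*(I + W)² (n(I, W) = (1*(I + W)²)*3 = (I + W)²*3 = 3*(I + W)²)
n(K, 1)*(-14760) = (3*(13 + 1)²)*(-14760) = (3*14²)*(-14760) = (3*196)*(-14760) = 588*(-14760) = -8678880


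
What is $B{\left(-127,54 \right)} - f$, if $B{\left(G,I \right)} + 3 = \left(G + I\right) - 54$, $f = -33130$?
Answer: $33000$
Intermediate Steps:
$B{\left(G,I \right)} = -57 + G + I$ ($B{\left(G,I \right)} = -3 - \left(54 - G - I\right) = -3 + \left(-54 + G + I\right) = -57 + G + I$)
$B{\left(-127,54 \right)} - f = \left(-57 - 127 + 54\right) - -33130 = -130 + 33130 = 33000$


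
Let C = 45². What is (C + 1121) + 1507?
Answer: 4653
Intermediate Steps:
C = 2025
(C + 1121) + 1507 = (2025 + 1121) + 1507 = 3146 + 1507 = 4653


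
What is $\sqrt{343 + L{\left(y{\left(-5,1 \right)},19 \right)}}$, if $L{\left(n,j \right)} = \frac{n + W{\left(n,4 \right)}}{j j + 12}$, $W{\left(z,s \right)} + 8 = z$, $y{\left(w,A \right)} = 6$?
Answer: $\frac{\sqrt{47722739}}{373} \approx 18.521$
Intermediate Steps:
$W{\left(z,s \right)} = -8 + z$
$L{\left(n,j \right)} = \frac{-8 + 2 n}{12 + j^{2}}$ ($L{\left(n,j \right)} = \frac{n + \left(-8 + n\right)}{j j + 12} = \frac{-8 + 2 n}{j^{2} + 12} = \frac{-8 + 2 n}{12 + j^{2}}$)
$\sqrt{343 + L{\left(y{\left(-5,1 \right)},19 \right)}} = \sqrt{343 + \frac{2 \left(-4 + 6\right)}{12 + 19^{2}}} = \sqrt{343 + 2 \frac{1}{12 + 361} \cdot 2} = \sqrt{343 + 2 \cdot \frac{1}{373} \cdot 2} = \sqrt{343 + \frac{4}{373}} = \sqrt{\frac{127943}{373}} = \frac{\sqrt{47722739}}{373}$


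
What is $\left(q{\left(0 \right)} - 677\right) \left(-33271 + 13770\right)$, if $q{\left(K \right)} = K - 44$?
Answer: $14060221$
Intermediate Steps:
$q{\left(K \right)} = -44 + K$
$\left(q{\left(0 \right)} - 677\right) \left(-33271 + 13770\right) = \left(\left(-44 + 0\right) - 677\right) \left(-33271 + 13770\right) = \left(-44 - 677\right) \left(-19501\right) = \left(-721\right) \left(-19501\right) = 14060221$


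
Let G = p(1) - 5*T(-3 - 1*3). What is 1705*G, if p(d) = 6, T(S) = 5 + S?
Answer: 18755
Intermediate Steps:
G = 11 (G = 6 - 5*(5 + (-3 - 1*3)) = 6 - 5*(5 + (-3 - 3)) = 6 - 5*(5 - 6) = 6 - 5*(-1) = 6 + 5 = 11)
1705*G = 1705*11 = 18755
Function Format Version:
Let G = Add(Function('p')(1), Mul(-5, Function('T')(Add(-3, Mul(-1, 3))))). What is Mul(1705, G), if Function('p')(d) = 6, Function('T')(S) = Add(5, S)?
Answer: 18755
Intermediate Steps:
G = 11 (G = Add(6, Mul(-5, Add(5, Add(-3, Mul(-1, 3))))) = Add(6, Mul(-5, Add(5, Add(-3, -3)))) = Add(6, Mul(-5, Add(5, -6))) = Add(6, Mul(-5, -1)) = Add(6, 5) = 11)
Mul(1705, G) = Mul(1705, 11) = 18755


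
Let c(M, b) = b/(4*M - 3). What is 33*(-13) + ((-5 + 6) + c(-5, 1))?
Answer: -9845/23 ≈ -428.04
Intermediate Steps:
c(M, b) = b/(-3 + 4*M)
33*(-13) + ((-5 + 6) + c(-5, 1)) = 33*(-13) + ((-5 + 6) + 1/(-3 + 4*(-5))) = -429 + (1 + 1/(-3 - 20)) = -429 + (1 + 1/(-23)) = -429 + (1 + 1*(-1/23)) = -429 + (1 - 1/23) = -429 + 22/23 = -9845/23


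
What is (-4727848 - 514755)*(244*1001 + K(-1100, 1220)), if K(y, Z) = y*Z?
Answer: 5755098898868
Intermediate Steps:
K(y, Z) = Z*y
(-4727848 - 514755)*(244*1001 + K(-1100, 1220)) = (-4727848 - 514755)*(244*1001 + 1220*(-1100)) = -5242603*(244244 - 1342000) = -5242603*(-1097756) = 5755098898868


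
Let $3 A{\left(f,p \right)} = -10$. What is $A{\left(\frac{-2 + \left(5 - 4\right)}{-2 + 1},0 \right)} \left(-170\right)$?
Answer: $\frac{1700}{3} \approx 566.67$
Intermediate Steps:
$A{\left(f,p \right)} = - \frac{10}{3}$ ($A{\left(f,p \right)} = \frac{1}{3} \left(-10\right) = - \frac{10}{3}$)
$A{\left(\frac{-2 + \left(5 - 4\right)}{-2 + 1},0 \right)} \left(-170\right) = \left(- \frac{10}{3}\right) \left(-170\right) = \frac{1700}{3}$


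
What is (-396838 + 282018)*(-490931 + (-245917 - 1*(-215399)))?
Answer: 59872774180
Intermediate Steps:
(-396838 + 282018)*(-490931 + (-245917 - 1*(-215399))) = -114820*(-490931 + (-245917 + 215399)) = -114820*(-490931 - 30518) = -114820*(-521449) = 59872774180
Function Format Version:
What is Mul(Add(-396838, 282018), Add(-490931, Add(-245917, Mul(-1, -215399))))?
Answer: 59872774180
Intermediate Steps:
Mul(Add(-396838, 282018), Add(-490931, Add(-245917, Mul(-1, -215399)))) = Mul(-114820, Add(-490931, Add(-245917, 215399))) = Mul(-114820, Add(-490931, -30518)) = Mul(-114820, -521449) = 59872774180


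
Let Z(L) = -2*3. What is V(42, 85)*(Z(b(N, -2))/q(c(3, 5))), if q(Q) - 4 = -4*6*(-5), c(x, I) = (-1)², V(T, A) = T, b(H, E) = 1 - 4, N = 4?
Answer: -63/31 ≈ -2.0323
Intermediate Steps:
b(H, E) = -3
c(x, I) = 1
Z(L) = -6
q(Q) = 124 (q(Q) = 4 - 4*6*(-5) = 4 - 24*(-5) = 4 + 120 = 124)
V(42, 85)*(Z(b(N, -2))/q(c(3, 5))) = 42*(-6/124) = 42*(-6*1/124) = 42*(-3/62) = -63/31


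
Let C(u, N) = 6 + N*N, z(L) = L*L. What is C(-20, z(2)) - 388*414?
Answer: -160610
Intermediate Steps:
z(L) = L²
C(u, N) = 6 + N²
C(-20, z(2)) - 388*414 = (6 + (2²)²) - 388*414 = (6 + 4²) - 160632 = (6 + 16) - 160632 = 22 - 160632 = -160610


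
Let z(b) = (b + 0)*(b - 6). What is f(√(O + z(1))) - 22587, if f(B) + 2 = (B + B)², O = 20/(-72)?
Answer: -203491/9 ≈ -22610.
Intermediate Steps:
z(b) = b*(-6 + b)
O = -5/18 (O = 20*(-1/72) = -5/18 ≈ -0.27778)
f(B) = -2 + 4*B² (f(B) = -2 + (B + B)² = -2 + (2*B)² = -2 + 4*B²)
f(√(O + z(1))) - 22587 = (-2 + 4*(√(-5/18 + 1*(-6 + 1)))²) - 22587 = (-2 + 4*(√(-5/18 + 1*(-5)))²) - 22587 = (-2 + 4*(√(-5/18 - 5))²) - 22587 = (-2 + 4*(√(-95/18))²) - 22587 = (-2 + 4*(I*√190/6)²) - 22587 = (-2 + 4*(-95/18)) - 22587 = (-2 - 190/9) - 22587 = -208/9 - 22587 = -203491/9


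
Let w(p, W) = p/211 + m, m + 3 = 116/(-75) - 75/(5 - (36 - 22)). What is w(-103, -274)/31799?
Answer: 52199/503219175 ≈ 0.00010373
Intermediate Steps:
m = 284/75 (m = -3 + (116/(-75) - 75/(5 - (36 - 22))) = -3 + (116*(-1/75) - 75/(5 - 1*14)) = -3 + (-116/75 - 75/(5 - 14)) = -3 + (-116/75 - 75/(-9)) = -3 + (-116/75 - 75*(-1/9)) = -3 + (-116/75 + 25/3) = -3 + 509/75 = 284/75 ≈ 3.7867)
w(p, W) = 284/75 + p/211 (w(p, W) = p/211 + 284/75 = 284/75 + p/211)
w(-103, -274)/31799 = (284/75 + (1/211)*(-103))/31799 = (284/75 - 103/211)*(1/31799) = (52199/15825)*(1/31799) = 52199/503219175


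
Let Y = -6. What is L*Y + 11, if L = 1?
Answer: 5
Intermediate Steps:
L*Y + 11 = 1*(-6) + 11 = -6 + 11 = 5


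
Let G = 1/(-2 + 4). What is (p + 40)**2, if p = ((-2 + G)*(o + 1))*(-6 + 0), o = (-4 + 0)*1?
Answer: 169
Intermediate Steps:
o = -4 (o = -4*1 = -4)
G = 1/2 ≈ 0.50000
p = -27 (p = ((-2 + 1/2)*(-4 + 1))*(-6 + 0) = -3/2*(-3)*(-6) = (9/2)*(-6) = -27)
(p + 40)**2 = (-27 + 40)**2 = 13**2 = 169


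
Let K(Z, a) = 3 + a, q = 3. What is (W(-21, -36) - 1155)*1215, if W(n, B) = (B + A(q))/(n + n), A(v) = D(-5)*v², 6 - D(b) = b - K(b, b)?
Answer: -19664775/14 ≈ -1.4046e+6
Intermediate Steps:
D(b) = 9 (D(b) = 6 - (b - (3 + b)) = 6 - (b + (-3 - b)) = 6 - 1*(-3) = 6 + 3 = 9)
A(v) = 9*v²
W(n, B) = (81 + B)/(2*n) (W(n, B) = (B + 9*3²)/(n + n) = (B + 9*9)/((2*n)) = (B + 81)*(1/(2*n)) = (81 + B)*(1/(2*n)) = (81 + B)/(2*n))
(W(-21, -36) - 1155)*1215 = ((½)*(81 - 36)/(-21) - 1155)*1215 = ((½)*(-1/21)*45 - 1155)*1215 = (-15/14 - 1155)*1215 = -16185/14*1215 = -19664775/14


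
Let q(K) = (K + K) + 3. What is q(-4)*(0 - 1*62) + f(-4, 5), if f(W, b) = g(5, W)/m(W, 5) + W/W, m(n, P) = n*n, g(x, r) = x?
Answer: 4981/16 ≈ 311.31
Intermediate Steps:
q(K) = 3 + 2*K (q(K) = 2*K + 3 = 3 + 2*K)
m(n, P) = n**2
f(W, b) = 1 + 5/W**2 (f(W, b) = 5/(W**2) + W/W = 5/W**2 + 1 = 1 + 5/W**2)
q(-4)*(0 - 1*62) + f(-4, 5) = (3 + 2*(-4))*(0 - 1*62) + (1 + 5/(-4)**2) = (3 - 8)*(0 - 62) + (1 + 5*(1/16)) = -5*(-62) + (1 + 5/16) = 310 + 21/16 = 4981/16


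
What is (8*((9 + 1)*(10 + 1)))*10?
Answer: 8800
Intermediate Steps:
(8*((9 + 1)*(10 + 1)))*10 = (8*(10*11))*10 = (8*110)*10 = 880*10 = 8800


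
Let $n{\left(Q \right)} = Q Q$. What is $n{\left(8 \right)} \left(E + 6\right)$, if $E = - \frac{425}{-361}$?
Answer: $\frac{165824}{361} \approx 459.35$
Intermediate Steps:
$n{\left(Q \right)} = Q^{2}$
$E = \frac{425}{361}$ ($E = \left(-425\right) \left(- \frac{1}{361}\right) = \frac{425}{361} \approx 1.1773$)
$n{\left(8 \right)} \left(E + 6\right) = 8^{2} \left(\frac{425}{361} + 6\right) = 64 \cdot \frac{2591}{361} = \frac{165824}{361}$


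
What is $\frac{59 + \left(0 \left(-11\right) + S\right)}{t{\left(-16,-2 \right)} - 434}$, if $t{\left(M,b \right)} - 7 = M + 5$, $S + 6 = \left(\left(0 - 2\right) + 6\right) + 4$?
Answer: $- \frac{61}{438} \approx -0.13927$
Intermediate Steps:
$S = 2$ ($S = -6 + \left(\left(\left(0 - 2\right) + 6\right) + 4\right) = -6 + \left(\left(-2 + 6\right) + 4\right) = -6 + \left(4 + 4\right) = -6 + 8 = 2$)
$t{\left(M,b \right)} = 12 + M$ ($t{\left(M,b \right)} = 7 + \left(M + 5\right) = 7 + \left(5 + M\right) = 12 + M$)
$\frac{59 + \left(0 \left(-11\right) + S\right)}{t{\left(-16,-2 \right)} - 434} = \frac{59 + \left(0 \left(-11\right) + 2\right)}{\left(12 - 16\right) - 434} = \frac{59 + \left(0 + 2\right)}{-4 - 434} = \frac{59 + 2}{-438} = 61 \left(- \frac{1}{438}\right) = - \frac{61}{438}$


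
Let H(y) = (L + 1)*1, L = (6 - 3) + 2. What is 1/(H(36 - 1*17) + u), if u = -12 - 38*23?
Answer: -1/880 ≈ -0.0011364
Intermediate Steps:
L = 5 (L = 3 + 2 = 5)
H(y) = 6 (H(y) = (5 + 1)*1 = 6*1 = 6)
u = -886 (u = -12 - 874 = -886)
1/(H(36 - 1*17) + u) = 1/(6 - 886) = 1/(-880) = -1/880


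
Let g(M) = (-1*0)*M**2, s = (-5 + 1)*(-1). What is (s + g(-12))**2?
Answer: 16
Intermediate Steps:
s = 4 (s = -4*(-1) = 4)
g(M) = 0 (g(M) = 0*M**2 = 0)
(s + g(-12))**2 = (4 + 0)**2 = 4**2 = 16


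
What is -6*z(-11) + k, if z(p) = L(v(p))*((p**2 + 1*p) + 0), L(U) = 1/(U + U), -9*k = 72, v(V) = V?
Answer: 22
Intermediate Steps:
k = -8 (k = -1/9*72 = -8)
L(U) = 1/(2*U)
z(p) = (p + p**2)/(2*p) (z(p) = (1/(2*p))*((p**2 + 1*p) + 0) = (1/(2*p))*((p**2 + p) + 0) = (1/(2*p))*((p + p**2) + 0) = (1/(2*p))*(p + p**2) = (p + p**2)/(2*p))
-6*z(-11) + k = -6*(1/2 + (1/2)*(-11)) - 8 = -6*(1/2 - 11/2) - 8 = -6*(-5) - 8 = 30 - 8 = 22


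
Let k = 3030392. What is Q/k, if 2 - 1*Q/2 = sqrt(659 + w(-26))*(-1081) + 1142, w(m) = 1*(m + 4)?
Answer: -285/378799 + 7567*sqrt(13)/1515196 ≈ 0.017254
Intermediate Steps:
w(m) = 4 + m (w(m) = 1*(4 + m) = 4 + m)
Q = -2280 + 15134*sqrt(13) (Q = 4 - 2*(sqrt(659 + (4 - 26))*(-1081) + 1142) = 4 - 2*(sqrt(659 - 22)*(-1081) + 1142) = 4 - 2*(sqrt(637)*(-1081) + 1142) = 4 - 2*((7*sqrt(13))*(-1081) + 1142) = 4 - 2*(-7567*sqrt(13) + 1142) = 4 - 2*(1142 - 7567*sqrt(13)) = 4 + (-2284 + 15134*sqrt(13)) = -2280 + 15134*sqrt(13) ≈ 52286.)
Q/k = (-2280 + 15134*sqrt(13))/3030392 = (-2280 + 15134*sqrt(13))*(1/3030392) = -285/378799 + 7567*sqrt(13)/1515196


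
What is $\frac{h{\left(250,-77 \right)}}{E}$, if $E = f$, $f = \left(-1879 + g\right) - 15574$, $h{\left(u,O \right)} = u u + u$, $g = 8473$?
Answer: $- \frac{6275}{898} \approx -6.9877$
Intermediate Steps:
$h{\left(u,O \right)} = u + u^{2}$ ($h{\left(u,O \right)} = u^{2} + u = u + u^{2}$)
$f = -8980$ ($f = \left(-1879 + 8473\right) - 15574 = 6594 - 15574 = -8980$)
$E = -8980$
$\frac{h{\left(250,-77 \right)}}{E} = \frac{250 \left(1 + 250\right)}{-8980} = 250 \cdot 251 \left(- \frac{1}{8980}\right) = 62750 \left(- \frac{1}{8980}\right) = - \frac{6275}{898}$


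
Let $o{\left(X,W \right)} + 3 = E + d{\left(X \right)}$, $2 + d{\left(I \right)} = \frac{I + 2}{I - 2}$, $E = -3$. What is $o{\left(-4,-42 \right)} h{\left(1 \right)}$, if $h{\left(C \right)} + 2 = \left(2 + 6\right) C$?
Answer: $-46$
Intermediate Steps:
$d{\left(I \right)} = -2 + \frac{2 + I}{-2 + I}$ ($d{\left(I \right)} = -2 + \frac{I + 2}{I - 2} = -2 + \frac{2 + I}{-2 + I}$)
$h{\left(C \right)} = -2 + 8 C$ ($h{\left(C \right)} = -2 + \left(2 + 6\right) C = -2 + 8 C$)
$o{\left(X,W \right)} = -6 + \frac{6 - X}{-2 + X}$ ($o{\left(X,W \right)} = -3 + \left(-3 + \frac{6 - X}{-2 + X}\right) = -6 + \frac{6 - X}{-2 + X}$)
$o{\left(-4,-42 \right)} h{\left(1 \right)} = \frac{18 - -28}{-2 - 4} \left(-2 + 8 \cdot 1\right) = \frac{18 + 28}{-6} \left(-2 + 8\right) = \left(- \frac{1}{6}\right) 46 \cdot 6 = \left(- \frac{23}{3}\right) 6 = -46$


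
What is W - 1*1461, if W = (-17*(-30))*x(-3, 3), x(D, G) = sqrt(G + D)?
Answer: -1461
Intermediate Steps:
x(D, G) = sqrt(D + G)
W = 0 (W = (-17*(-30))*sqrt(-3 + 3) = 510*sqrt(0) = 510*0 = 0)
W - 1*1461 = 0 - 1*1461 = 0 - 1461 = -1461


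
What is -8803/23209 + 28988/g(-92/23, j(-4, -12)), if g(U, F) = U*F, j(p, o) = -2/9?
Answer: 1513743001/46418 ≈ 32611.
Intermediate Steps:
j(p, o) = -2/9 (j(p, o) = -2*⅑ = -2/9)
g(U, F) = F*U
-8803/23209 + 28988/g(-92/23, j(-4, -12)) = -8803/23209 + 28988/((-(-184)/(9*23))) = -8803*1/23209 + 28988/((-(-184)/(9*23))) = -8803/23209 + 28988/((-2/9*(-4))) = -8803/23209 + 28988/(8/9) = -8803/23209 + 28988*(9/8) = -8803/23209 + 65223/2 = 1513743001/46418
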